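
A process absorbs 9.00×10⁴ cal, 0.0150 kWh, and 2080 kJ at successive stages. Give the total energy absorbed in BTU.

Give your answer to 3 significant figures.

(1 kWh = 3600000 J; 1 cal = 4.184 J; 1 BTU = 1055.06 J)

9.00×10⁴ cal × 4.184 → 376560 J
0.0150 kWh × 3600000 → 54000 J
2080 kJ × 1000 → 2.08×10⁶ J
Combined: 376560 + 54000 + 2.08×10⁶ = 2.51056×10⁶ J
In BTU: 2.51056×10⁶ / 1055.06 = 2379.54 BTU

2380 BTU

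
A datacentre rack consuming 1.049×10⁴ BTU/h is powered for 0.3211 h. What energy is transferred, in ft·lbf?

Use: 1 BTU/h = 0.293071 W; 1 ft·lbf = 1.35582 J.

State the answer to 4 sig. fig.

1.049×10⁴ BTU/h × 0.293071 → 3074.31 W
0.3211 h × 3600 → 1155.96 s
E = P × t = 3074.31 W × 1155.96 s = 3.55378×10⁶ J
3.55378×10⁶ J ÷ (1.35582 J/ft·lbf) = 2.62113×10⁶ ft·lbf

2.621×10⁶ ft·lbf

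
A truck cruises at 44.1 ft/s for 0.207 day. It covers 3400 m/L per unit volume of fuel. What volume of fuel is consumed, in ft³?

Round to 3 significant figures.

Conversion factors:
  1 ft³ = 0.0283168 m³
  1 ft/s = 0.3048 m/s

44.1 ft/s → 13.4417 m/s
0.207 day → 17884.8 s
d = v × t = 13.4417 × 17884.8 = 240402 m
3400 m/L → 3.4×10⁶ m/m³
V = d / (distance per unit fuel) = 240402 / 3.4×10⁶ = 0.0707065 m³
In ft³: 0.0707065 / 0.0283168 = 2.49698 ft³

2.50 ft³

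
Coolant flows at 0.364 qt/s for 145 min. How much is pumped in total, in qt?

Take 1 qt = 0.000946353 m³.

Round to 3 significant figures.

3170 qt

0.364 qt/s → 3.44472×10⁻⁴ m³/s
145 min → 8700 s
V = Q × t = 3.44472×10⁻⁴ × 8700 = 2.99691 m³
In qt: 2.99691 / 0.000946353 = 3166.8 qt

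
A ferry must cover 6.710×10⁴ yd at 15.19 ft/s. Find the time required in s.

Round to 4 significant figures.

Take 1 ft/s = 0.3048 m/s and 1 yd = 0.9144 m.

6.710×10⁴ yd × 0.9144 → 61356.2 m
15.19 ft/s × 0.3048 → 4.62991 m/s
t = d / v = 61356.2 m / 4.62991 m/s = 13252.1 s

1.325×10⁴ s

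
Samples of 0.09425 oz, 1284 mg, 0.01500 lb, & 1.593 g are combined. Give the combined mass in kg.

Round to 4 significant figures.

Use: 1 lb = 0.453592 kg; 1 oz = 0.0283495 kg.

0.01235 kg

0.09425 oz × 0.0283495 = 0.00267194 kg
1284 mg × 10⁻⁶ = 0.001284 kg
0.01500 lb × 0.453592 = 0.00680388 kg
1.593 g × 0.001 = 0.001593 kg
Combined: 0.00267194 + 0.001284 + 0.00680388 + 0.001593 = 0.0123528 kg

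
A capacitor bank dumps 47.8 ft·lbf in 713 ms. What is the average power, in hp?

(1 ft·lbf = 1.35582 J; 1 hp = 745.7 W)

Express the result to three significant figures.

47.8 ft·lbf × 1.35582 → 64.8082 J
713 ms × 0.001 → 0.713 s
P = E / t = 64.8082 J / 0.713 s = 90.8951 W
90.8951 W ÷ (745.7 W/hp) = 0.121892 hp

0.122 hp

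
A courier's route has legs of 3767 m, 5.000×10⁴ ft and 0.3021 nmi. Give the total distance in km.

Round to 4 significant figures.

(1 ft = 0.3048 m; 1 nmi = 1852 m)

19.57 km

3767 m (already m)
5.000×10⁴ ft × 0.3048 → 15240 m
0.3021 nmi × 1852 → 559.489 m
Sum: 3767 + 15240 + 559.489 = 19566.5 m
In km: 19566.5 / 1000 = 19.5665 km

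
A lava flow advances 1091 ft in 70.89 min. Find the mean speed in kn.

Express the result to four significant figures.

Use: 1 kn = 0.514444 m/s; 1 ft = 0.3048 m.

0.1520 kn

1091 ft × 0.3048 = 332.537 m
70.89 min × 60 = 4253.4 s
v = d / t = 332.537 m / 4253.4 s = 0.0781815 m/s
0.0781815 m/s ÷ (0.514444 m/s/kn) = 0.151973 kn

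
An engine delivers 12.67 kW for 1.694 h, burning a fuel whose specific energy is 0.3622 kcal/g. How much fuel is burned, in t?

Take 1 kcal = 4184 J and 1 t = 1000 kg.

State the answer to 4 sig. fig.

0.05099 t

12.67 kW → 12670 W
1.694 h → 6098.4 s
E = P × t = 12670 × 6098.4 = 7.72667×10⁷ J
0.3622 kcal/g → 1.51544×10⁶ J/kg
m = E / e_s = 7.72667×10⁷ / 1.51544×10⁶ = 50.9863 kg
In t: 50.9863 / 1000 = 0.0509863 t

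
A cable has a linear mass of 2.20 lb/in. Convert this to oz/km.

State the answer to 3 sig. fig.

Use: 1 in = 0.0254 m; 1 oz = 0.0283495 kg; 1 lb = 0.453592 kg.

2.20 lb/in × 0.453592 kg/lb ÷ 0.0254 m/in = 39.2875 kg/m
39.2875 kg/m ÷ 0.0283495 kg/oz × 1000 m/km = 1.38583×10⁶ oz/km

1.39×10⁶ oz/km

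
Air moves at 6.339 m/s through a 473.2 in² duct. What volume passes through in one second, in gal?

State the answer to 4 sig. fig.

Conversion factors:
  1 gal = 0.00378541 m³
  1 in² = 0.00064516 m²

473.2 in² × 0.00064516 = 0.30529 m²
V = v × A × t = 6.339 m/s × 0.30529 m² × 1 s = 1.93523 m³
1.93523 m³ ÷ (0.00378541 m³/gal) = 511.234 gal

511.2 gal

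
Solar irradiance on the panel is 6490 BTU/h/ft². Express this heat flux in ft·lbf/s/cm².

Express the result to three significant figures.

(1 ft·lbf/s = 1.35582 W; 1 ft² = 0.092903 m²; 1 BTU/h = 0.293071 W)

6490 BTU/h/ft² × 0.293071 W/BTU/h ÷ 0.092903 m²/ft² = 20473.3 W/m²
20473.3 W/m² ÷ 1.35582 W/ft·lbf/s × 0.0001 m²/cm² = 1.51003 ft·lbf/s/cm²

1.51 ft·lbf/s/cm²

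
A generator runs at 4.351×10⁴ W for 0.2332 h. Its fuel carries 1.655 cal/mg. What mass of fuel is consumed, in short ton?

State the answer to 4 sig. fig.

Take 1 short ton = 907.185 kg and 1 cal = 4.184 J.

0.005815 short ton

0.2332 h → 839.52 s
E = P × t = 43510 × 839.52 = 3.65275×10⁷ J
1.655 cal/mg → 6.92452×10⁶ J/kg
m = E / e_s = 3.65275×10⁷ / 6.92452×10⁶ = 5.27509 kg
In short ton: 5.27509 / 907.185 = 0.00581479 short ton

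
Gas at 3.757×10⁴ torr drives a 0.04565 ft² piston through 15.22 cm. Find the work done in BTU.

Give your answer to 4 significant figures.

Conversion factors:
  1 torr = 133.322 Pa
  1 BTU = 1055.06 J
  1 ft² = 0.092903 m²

3.064 BTU

3.757×10⁴ torr → 5.00891×10⁶ Pa
0.04565 ft² → 0.00424102 m²
F = P × A = 5.00891×10⁶ × 0.00424102 = 21242.9 N
15.22 cm → 0.1522 m
W = F × d = 21242.9 × 0.1522 = 3233.17 J
In BTU: 3233.17 / 1055.06 = 3.06444 BTU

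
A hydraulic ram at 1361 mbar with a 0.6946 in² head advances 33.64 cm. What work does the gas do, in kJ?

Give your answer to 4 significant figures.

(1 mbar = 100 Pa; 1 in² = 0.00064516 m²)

1361 mbar → 136100 Pa
0.6946 in² → 4.48128×10⁻⁴ m²
F = P × A = 136100 × 4.48128×10⁻⁴ = 60.9902 N
33.64 cm → 0.3364 m
W = F × d = 60.9902 × 0.3364 = 20.5171 J
In kJ: 20.5171 / 1000 = 0.0205171 kJ

0.02052 kJ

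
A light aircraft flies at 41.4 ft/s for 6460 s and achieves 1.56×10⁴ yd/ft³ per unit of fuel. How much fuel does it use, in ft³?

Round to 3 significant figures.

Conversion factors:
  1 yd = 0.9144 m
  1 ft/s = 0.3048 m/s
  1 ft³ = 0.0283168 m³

41.4 ft/s → 12.6187 m/s
d = v × t = 12.6187 × 6460 = 81516.8 m
1.56×10⁴ yd/ft³ → 503752 m/m³
V = d / (distance per unit fuel) = 81516.8 / 503752 = 0.161819 m³
In ft³: 0.161819 / 0.0283168 = 5.71459 ft³

5.71 ft³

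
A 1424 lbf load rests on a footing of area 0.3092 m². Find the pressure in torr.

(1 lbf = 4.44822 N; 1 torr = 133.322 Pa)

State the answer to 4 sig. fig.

153.7 torr

1424 lbf × 4.44822 = 6334.27 N
P = F / A = 6334.27 N / 0.3092 m² = 20486 Pa
20486 Pa ÷ (133.322 Pa/torr) = 153.658 torr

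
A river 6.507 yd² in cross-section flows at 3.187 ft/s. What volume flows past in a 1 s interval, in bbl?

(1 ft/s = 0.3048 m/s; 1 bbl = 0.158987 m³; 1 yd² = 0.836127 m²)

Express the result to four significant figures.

33.24 bbl

3.187 ft/s × 0.3048 → 0.971398 m/s
6.507 yd² × 0.836127 → 5.44068 m²
V = v × A × t = 0.971398 m/s × 5.44068 m² × 1 s = 5.28507 m³
5.28507 m³ ÷ (0.158987 m³/bbl) = 33.2422 bbl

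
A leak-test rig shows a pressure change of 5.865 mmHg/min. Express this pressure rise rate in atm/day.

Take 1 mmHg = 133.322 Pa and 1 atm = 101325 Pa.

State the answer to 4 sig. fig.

11.11 atm/day

5.865 mmHg/min × 133.322 Pa/mmHg ÷ 60 s/min = 13.0322 Pa/s
13.0322 Pa/s ÷ 101325 Pa/atm × 86400 s/day = 11.1126 atm/day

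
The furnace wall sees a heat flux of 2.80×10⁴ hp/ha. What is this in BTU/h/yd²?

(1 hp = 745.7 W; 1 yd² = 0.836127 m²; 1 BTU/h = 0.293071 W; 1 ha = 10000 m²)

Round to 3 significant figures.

5960 BTU/h/yd²

2.80×10⁴ hp/ha × 745.7 W/hp ÷ 10000 m²/ha = 2087.96 W/m²
2087.96 W/m² ÷ 0.293071 W/BTU/h × 0.836127 m²/yd² = 5956.92 BTU/h/yd²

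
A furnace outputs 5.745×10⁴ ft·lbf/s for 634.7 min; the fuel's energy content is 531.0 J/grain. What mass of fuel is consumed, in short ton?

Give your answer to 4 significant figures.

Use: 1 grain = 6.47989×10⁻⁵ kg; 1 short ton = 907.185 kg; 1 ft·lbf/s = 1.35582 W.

0.3990 short ton

5.745×10⁴ ft·lbf/s → 77891.9 W
634.7 min → 38082 s
E = P × t = 77891.9 × 38082 = 2.96628×10⁹ J
531.0 J/grain → 8.19458×10⁶ J/kg
m = E / e_s = 2.96628×10⁹ / 8.19458×10⁶ = 361.981 kg
In short ton: 361.981 / 907.185 = 0.399016 short ton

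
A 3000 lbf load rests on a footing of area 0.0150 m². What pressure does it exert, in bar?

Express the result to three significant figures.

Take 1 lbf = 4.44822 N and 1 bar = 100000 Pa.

3000 lbf × 4.44822 = 13344.7 N
P = F / A = 13344.7 N / 0.015 m² = 889647 Pa
889647 Pa ÷ (100000 Pa/bar) = 8.89647 bar

8.90 bar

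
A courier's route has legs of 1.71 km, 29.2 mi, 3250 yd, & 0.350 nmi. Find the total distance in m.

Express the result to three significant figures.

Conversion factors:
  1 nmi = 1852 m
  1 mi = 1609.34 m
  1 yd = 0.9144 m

5.23×10⁴ m

1.71 km × 1000 = 1710 m
29.2 mi × 1609.34 = 46992.7 m
3250 yd × 0.9144 = 2971.8 m
0.350 nmi × 1852 = 648.2 m
Total: 1710 + 46992.7 + 2971.8 + 648.2 = 52322.7 m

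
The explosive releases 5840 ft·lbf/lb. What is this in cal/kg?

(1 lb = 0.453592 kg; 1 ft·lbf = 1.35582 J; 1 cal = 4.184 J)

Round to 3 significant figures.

5840 ft·lbf/lb × 1.35582 J/ft·lbf ÷ 0.453592 kg/lb = 17456.2 J/kg
17456.2 J/kg ÷ 4.184 J/cal = 4172.13 cal/kg

4170 cal/kg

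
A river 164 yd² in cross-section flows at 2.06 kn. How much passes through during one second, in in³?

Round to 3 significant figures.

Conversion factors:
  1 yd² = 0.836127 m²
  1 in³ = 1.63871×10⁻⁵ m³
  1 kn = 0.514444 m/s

2.06 kn × 0.514444 → 1.05975 m/s
164 yd² × 0.836127 → 137.125 m²
V = v × A × t = 1.05975 m/s × 137.125 m² × 1 s = 145.318 m³
145.318 m³ ÷ (1.63871×10⁻⁵ m³/in³) = 8.86783×10⁶ in³

8.87×10⁶ in³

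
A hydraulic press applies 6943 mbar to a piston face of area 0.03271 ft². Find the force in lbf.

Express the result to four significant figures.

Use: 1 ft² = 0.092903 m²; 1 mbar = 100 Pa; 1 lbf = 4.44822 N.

474.3 lbf

6943 mbar × 100 = 694300 Pa
0.03271 ft² × 0.092903 = 0.00303886 m²
F = P × A = 694300 Pa × 0.00303886 m² = 2109.88 N
2109.88 N ÷ (4.44822 N/lbf) = 474.32 lbf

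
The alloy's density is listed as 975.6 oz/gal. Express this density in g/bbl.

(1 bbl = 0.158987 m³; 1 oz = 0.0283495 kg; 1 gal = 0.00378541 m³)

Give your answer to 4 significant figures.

1.162×10⁶ g/bbl

975.6 oz/gal × 0.0283495 kg/oz ÷ 0.00378541 m³/gal = 7306.41 kg/m³
7306.41 kg/m³ ÷ 0.001 kg/g × 0.158987 m³/bbl = 1.16162×10⁶ g/bbl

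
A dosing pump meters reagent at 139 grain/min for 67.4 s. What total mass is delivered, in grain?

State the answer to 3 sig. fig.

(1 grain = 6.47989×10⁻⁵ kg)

139 grain/min → 1.50117×10⁻⁴ kg/s
m = ṁ × t = 1.50117×10⁻⁴ × 67.4 = 0.0101179 kg
In grain: 0.0101179 / 6.47989×10⁻⁵ = 156.143 grain

156 grain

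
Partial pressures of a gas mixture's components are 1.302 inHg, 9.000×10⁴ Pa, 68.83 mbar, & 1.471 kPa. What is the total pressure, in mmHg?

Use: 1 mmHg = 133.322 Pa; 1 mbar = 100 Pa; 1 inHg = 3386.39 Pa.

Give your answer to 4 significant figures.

1.302 inHg × 3386.39 → 4409.08 Pa
9.000×10⁴ Pa (already Pa)
68.83 mbar × 100 → 6883 Pa
1.471 kPa × 1000 → 1471 Pa
Total: 4409.08 + 90000 + 6883 + 1471 = 102763 Pa
In mmHg: 102763 / 133.322 = 770.788 mmHg

770.8 mmHg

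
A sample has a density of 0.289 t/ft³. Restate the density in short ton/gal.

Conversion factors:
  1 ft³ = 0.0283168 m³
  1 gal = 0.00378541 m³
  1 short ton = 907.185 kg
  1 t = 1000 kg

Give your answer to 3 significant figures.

0.289 t/ft³ × 1000 kg/t ÷ 0.0283168 m³/ft³ = 10206 kg/m³
10206 kg/m³ ÷ 907.185 kg/short ton × 0.00378541 m³/gal = 0.0425866 short ton/gal

0.0426 short ton/gal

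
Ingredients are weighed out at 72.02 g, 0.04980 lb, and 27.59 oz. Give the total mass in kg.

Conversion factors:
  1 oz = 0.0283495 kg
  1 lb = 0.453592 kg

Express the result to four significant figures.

72.02 g × 0.001 = 0.07202 kg
0.04980 lb × 0.453592 = 0.0225889 kg
27.59 oz × 0.0283495 = 0.782163 kg
Sum: 0.07202 + 0.0225889 + 0.782163 = 0.876772 kg

0.8768 kg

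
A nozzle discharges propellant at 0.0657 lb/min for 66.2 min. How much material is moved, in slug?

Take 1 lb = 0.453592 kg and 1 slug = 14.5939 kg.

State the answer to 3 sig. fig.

0.0657 lb/min → 4.96683×10⁻⁴ kg/s
66.2 min → 3972 s
m = ṁ × t = 4.96683×10⁻⁴ × 3972 = 1.97282 kg
In slug: 1.97282 / 14.5939 = 0.135181 slug

0.135 slug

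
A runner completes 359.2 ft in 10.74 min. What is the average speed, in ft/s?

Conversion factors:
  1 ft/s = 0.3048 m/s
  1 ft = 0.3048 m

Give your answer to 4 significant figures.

0.5574 ft/s

359.2 ft × 0.3048 = 109.484 m
10.74 min × 60 = 644.4 s
v = d / t = 109.484 m / 644.4 s = 0.169901 m/s
0.169901 m/s ÷ (0.3048 m/s/ft/s) = 0.557418 ft/s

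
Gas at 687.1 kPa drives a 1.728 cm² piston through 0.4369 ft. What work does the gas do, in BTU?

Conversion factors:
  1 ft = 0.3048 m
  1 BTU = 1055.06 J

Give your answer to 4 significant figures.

687.1 kPa → 687100 Pa
1.728 cm² → 1.728×10⁻⁴ m²
F = P × A = 687100 × 1.728×10⁻⁴ = 118.731 N
0.4369 ft → 0.133167 m
W = F × d = 118.731 × 0.133167 = 15.8111 J
In BTU: 15.8111 / 1055.06 = 0.014986 BTU

0.01499 BTU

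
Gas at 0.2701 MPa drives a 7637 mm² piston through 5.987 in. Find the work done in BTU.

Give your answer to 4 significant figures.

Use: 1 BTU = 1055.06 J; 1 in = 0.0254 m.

0.2701 MPa → 270100 Pa
7637 mm² → 0.007637 m²
F = P × A = 270100 × 0.007637 = 2062.75 N
5.987 in → 0.15207 m
W = F × d = 2062.75 × 0.15207 = 313.682 J
In BTU: 313.682 / 1055.06 = 0.297312 BTU

0.2973 BTU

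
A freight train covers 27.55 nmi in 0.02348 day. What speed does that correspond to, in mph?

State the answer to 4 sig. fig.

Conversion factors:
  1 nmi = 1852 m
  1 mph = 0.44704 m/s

27.55 nmi × 1852 = 51022.6 m
0.02348 day × 86400 = 2028.67 s
v = d / t = 51022.6 m / 2028.67 s = 25.1508 m/s
25.1508 m/s ÷ (0.44704 m/s/mph) = 56.2607 mph

56.26 mph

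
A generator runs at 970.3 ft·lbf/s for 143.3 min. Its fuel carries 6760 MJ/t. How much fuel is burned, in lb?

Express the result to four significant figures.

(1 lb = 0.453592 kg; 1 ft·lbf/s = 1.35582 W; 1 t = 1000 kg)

3.689 lb

970.3 ft·lbf/s → 1315.55 W
143.3 min → 8598 s
E = P × t = 1315.55 × 8598 = 1.13111×10⁷ J
6760 MJ/t → 6.76×10⁶ J/kg
m = E / e_s = 1.13111×10⁷ / 6.76×10⁶ = 1.67324 kg
In lb: 1.67324 / 0.453592 = 3.68887 lb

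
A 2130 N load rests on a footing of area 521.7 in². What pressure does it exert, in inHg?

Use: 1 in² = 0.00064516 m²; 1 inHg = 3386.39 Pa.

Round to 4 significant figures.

1.869 inHg

521.7 in² × 0.00064516 → 0.33658 m²
P = F / A = 2130 N / 0.33658 m² = 6328.36 Pa
6328.36 Pa ÷ (3386.39 Pa/inHg) = 1.86876 inHg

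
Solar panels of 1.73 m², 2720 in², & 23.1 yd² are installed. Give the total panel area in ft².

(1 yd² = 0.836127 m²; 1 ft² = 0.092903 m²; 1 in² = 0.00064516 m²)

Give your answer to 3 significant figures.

245 ft²

1.73 m² (already m²)
2720 in² × 0.00064516 = 1.75484 m²
23.1 yd² × 0.836127 = 19.3145 m²
Total: 1.73 + 1.75484 + 19.3145 = 22.7993 m²
In ft²: 22.7993 / 0.092903 = 245.41 ft²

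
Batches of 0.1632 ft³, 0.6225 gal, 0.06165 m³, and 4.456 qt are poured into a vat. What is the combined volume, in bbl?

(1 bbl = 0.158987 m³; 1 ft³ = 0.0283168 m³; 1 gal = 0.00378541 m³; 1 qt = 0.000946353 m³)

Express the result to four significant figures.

0.1632 ft³ × 0.0283168 = 0.0046213 m³
0.6225 gal × 0.00378541 = 0.00235642 m³
0.06165 m³ (already m³)
4.456 qt × 0.000946353 = 0.00421695 m³
Sum: 0.0046213 + 0.00235642 + 0.06165 + 0.00421695 = 0.0728447 m³
In bbl: 0.0728447 / 0.158987 = 0.45818 bbl

0.4582 bbl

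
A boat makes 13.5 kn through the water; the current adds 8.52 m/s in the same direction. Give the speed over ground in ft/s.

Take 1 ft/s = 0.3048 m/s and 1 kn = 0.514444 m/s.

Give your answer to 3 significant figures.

50.7 ft/s

13.5 kn × 0.514444 = 6.94499 m/s
8.52 m/s (already m/s)
Combined: 6.94499 + 8.52 = 15.465 m/s
In ft/s: 15.465 / 0.3048 = 50.7382 ft/s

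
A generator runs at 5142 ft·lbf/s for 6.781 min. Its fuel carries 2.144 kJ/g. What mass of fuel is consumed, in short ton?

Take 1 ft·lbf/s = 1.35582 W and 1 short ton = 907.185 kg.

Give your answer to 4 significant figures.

5142 ft·lbf/s → 6971.63 W
6.781 min → 406.86 s
E = P × t = 6971.63 × 406.86 = 2.83648×10⁶ J
2.144 kJ/g → 2.144×10⁶ J/kg
m = E / e_s = 2.83648×10⁶ / 2.144×10⁶ = 1.32299 kg
In short ton: 1.32299 / 907.185 = 0.00145835 short ton

0.001458 short ton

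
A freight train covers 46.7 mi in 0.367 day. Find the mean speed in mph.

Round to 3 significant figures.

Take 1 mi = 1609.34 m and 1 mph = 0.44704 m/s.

46.7 mi × 1609.34 → 75156.2 m
0.367 day × 86400 → 31708.8 s
v = d / t = 75156.2 m / 31708.8 s = 2.3702 m/s
2.3702 m/s ÷ (0.44704 m/s/mph) = 5.30199 mph

5.30 mph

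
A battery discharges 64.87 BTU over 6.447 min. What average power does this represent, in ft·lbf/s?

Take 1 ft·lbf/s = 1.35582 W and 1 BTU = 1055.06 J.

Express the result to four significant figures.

64.87 BTU × 1055.06 → 68441.7 J
6.447 min × 60 → 386.82 s
P = E / t = 68441.7 J / 386.82 s = 176.934 W
176.934 W ÷ (1.35582 W/ft·lbf/s) = 130.5 ft·lbf/s

130.5 ft·lbf/s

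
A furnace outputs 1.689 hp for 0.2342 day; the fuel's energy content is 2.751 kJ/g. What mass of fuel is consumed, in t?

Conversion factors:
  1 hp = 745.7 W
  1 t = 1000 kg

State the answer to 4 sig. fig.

0.009264 t

1.689 hp → 1259.49 W
0.2342 day → 20234.9 s
E = P × t = 1259.49 × 20234.9 = 2.54857×10⁷ J
2.751 kJ/g → 2.751×10⁶ J/kg
m = E / e_s = 2.54857×10⁷ / 2.751×10⁶ = 9.26416 kg
In t: 9.26416 / 1000 = 0.00926416 t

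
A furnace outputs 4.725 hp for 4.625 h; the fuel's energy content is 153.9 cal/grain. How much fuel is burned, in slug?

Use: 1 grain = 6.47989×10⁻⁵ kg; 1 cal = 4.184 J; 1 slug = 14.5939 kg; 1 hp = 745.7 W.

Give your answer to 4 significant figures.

4.725 hp → 3523.43 W
4.625 h → 16650 s
E = P × t = 3523.43 × 16650 = 5.86651×10⁷ J
153.9 cal/grain → 9.93717×10⁶ J/kg
m = E / e_s = 5.86651×10⁷ / 9.93717×10⁶ = 5.9036 kg
In slug: 5.9036 / 14.5939 = 0.404525 slug

0.4045 slug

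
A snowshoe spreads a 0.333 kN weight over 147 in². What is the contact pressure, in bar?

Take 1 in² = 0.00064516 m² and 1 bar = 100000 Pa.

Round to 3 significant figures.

0.0351 bar

0.333 kN × 1000 = 333 N
147 in² × 0.00064516 = 0.0948385 m²
P = F / A = 333 N / 0.0948385 m² = 3511.23 Pa
3511.23 Pa ÷ (100000 Pa/bar) = 0.0351123 bar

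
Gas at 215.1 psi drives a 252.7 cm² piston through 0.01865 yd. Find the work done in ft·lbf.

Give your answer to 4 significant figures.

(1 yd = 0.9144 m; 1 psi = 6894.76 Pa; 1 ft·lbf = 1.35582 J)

471.4 ft·lbf

215.1 psi → 1.48306×10⁶ Pa
252.7 cm² → 0.02527 m²
F = P × A = 1.48306×10⁶ × 0.02527 = 37476.9 N
0.01865 yd → 0.0170536 m
W = F × d = 37476.9 × 0.0170536 = 639.116 J
In ft·lbf: 639.116 / 1.35582 = 471.387 ft·lbf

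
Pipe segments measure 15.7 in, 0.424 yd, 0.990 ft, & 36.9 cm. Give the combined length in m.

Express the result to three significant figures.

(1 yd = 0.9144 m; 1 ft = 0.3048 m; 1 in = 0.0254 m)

1.46 m

15.7 in × 0.0254 = 0.39878 m
0.424 yd × 0.9144 = 0.387706 m
0.990 ft × 0.3048 = 0.301752 m
36.9 cm × 0.01 = 0.369 m
Sum: 0.39878 + 0.387706 + 0.301752 + 0.369 = 1.45724 m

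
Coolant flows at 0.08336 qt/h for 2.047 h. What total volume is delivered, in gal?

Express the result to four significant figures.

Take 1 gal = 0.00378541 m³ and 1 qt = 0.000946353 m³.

0.04266 gal

0.08336 qt/h → 2.19133×10⁻⁸ m³/s
2.047 h → 7369.2 s
V = Q × t = 2.19133×10⁻⁸ × 7369.2 = 1.61483×10⁻⁴ m³
In gal: 1.61483×10⁻⁴ / 0.00378541 = 0.0426593 gal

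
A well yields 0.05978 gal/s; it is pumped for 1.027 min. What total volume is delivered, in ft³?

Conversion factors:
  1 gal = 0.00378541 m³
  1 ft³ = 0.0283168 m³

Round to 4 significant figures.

0.05978 gal/s → 2.26292×10⁻⁴ m³/s
1.027 min → 61.62 s
V = Q × t = 2.26292×10⁻⁴ × 61.62 = 0.0139441 m³
In ft³: 0.0139441 / 0.0283168 = 0.492432 ft³

0.4924 ft³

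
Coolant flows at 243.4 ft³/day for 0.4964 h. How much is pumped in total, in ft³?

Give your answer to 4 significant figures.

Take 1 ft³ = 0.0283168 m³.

243.4 ft³/day → 7.97721×10⁻⁵ m³/s
0.4964 h → 1787.04 s
V = Q × t = 7.97721×10⁻⁵ × 1787.04 = 0.142556 m³
In ft³: 0.142556 / 0.0283168 = 5.03433 ft³

5.034 ft³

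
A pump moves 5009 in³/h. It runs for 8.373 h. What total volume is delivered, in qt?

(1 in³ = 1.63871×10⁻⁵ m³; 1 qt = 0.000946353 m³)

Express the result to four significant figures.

726.2 qt

5009 in³/h → 2.28008×10⁻⁵ m³/s
8.373 h → 30142.8 s
V = Q × t = 2.28008×10⁻⁵ × 30142.8 = 0.68728 m³
In qt: 0.68728 / 0.000946353 = 726.241 qt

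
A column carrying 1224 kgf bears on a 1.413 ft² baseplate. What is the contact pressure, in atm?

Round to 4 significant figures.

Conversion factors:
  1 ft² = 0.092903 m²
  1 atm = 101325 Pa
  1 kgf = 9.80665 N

0.9024 atm

1224 kgf × 9.80665 → 12003.3 N
1.413 ft² × 0.092903 → 0.131272 m²
P = F / A = 12003.3 N / 0.131272 m² = 91438.4 Pa
91438.4 Pa ÷ (101325 Pa/atm) = 0.902427 atm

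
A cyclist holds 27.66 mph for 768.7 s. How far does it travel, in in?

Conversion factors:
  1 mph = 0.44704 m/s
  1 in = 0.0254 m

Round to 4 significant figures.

3.742×10⁵ in

27.66 mph × 0.44704 → 12.3651 m/s
d = v × t = 12.3651 m/s × 768.7 s = 9505.05 m
9505.05 m ÷ (0.0254 m/in) = 374215 in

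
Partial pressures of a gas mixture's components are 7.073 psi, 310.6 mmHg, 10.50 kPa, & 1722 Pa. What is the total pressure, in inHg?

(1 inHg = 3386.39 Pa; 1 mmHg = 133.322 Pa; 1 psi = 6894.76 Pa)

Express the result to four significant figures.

7.073 psi × 6894.76 = 48766.6 Pa
310.6 mmHg × 133.322 = 41409.8 Pa
10.50 kPa × 1000 = 10500 Pa
1722 Pa (already Pa)
Sum: 48766.6 + 41409.8 + 10500 + 1722 = 102398 Pa
In inHg: 102398 / 3386.39 = 30.2381 inHg

30.24 inHg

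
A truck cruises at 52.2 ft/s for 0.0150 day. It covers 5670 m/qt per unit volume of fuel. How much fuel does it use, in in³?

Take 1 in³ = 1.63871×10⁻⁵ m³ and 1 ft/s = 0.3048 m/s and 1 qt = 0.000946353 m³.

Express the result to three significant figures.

52.2 ft/s → 15.9106 m/s
0.0150 day → 1296 s
d = v × t = 15.9106 × 1296 = 20620.1 m
5670 m/qt → 5.99142×10⁶ m/m³
V = d / (distance per unit fuel) = 20620.1 / 5.99142×10⁶ = 0.0034416 m³
In in³: 0.0034416 / 1.63871×10⁻⁵ = 210.019 in³

210 in³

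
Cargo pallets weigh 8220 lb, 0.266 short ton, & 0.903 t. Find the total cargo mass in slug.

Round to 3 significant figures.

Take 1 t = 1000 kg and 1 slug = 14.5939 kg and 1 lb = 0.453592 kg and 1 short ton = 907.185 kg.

334 slug

8220 lb × 0.453592 = 3728.53 kg
0.266 short ton × 907.185 = 241.311 kg
0.903 t × 1000 = 903 kg
Combined: 3728.53 + 241.311 + 903 = 4872.84 kg
In slug: 4872.84 / 14.5939 = 333.896 slug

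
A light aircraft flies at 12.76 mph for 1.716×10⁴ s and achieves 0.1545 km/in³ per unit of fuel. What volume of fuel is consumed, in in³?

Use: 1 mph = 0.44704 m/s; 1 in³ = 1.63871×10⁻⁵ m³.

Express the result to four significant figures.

12.76 mph → 5.70423 m/s
d = v × t = 5.70423 × 17160 = 97884.6 m
0.1545 km/in³ → 9.42815×10⁶ m/m³
V = d / (distance per unit fuel) = 97884.6 / 9.42815×10⁶ = 0.0103822 m³
In in³: 0.0103822 / 1.63871×10⁻⁵ = 633.559 in³

633.6 in³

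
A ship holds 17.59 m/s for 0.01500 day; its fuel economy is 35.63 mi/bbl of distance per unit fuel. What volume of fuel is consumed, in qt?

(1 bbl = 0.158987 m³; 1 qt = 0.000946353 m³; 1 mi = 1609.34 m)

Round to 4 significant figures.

0.01500 day → 1296 s
d = v × t = 17.59 × 1296 = 22796.6 m
35.63 mi/bbl → 360663 m/m³
V = d / (distance per unit fuel) = 22796.6 / 360663 = 0.0632075 m³
In qt: 0.0632075 / 0.000946353 = 66.7906 qt

66.79 qt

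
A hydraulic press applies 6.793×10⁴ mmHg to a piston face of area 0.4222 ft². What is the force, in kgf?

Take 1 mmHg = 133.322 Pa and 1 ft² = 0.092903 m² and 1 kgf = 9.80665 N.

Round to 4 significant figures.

6.793×10⁴ mmHg × 133.322 = 9.05656×10⁶ Pa
0.4222 ft² × 0.092903 = 0.0392236 m²
F = P × A = 9.05656×10⁶ Pa × 0.0392236 m² = 355231 N
355231 N ÷ (9.80665 N/kgf) = 36223.5 kgf

3.622×10⁴ kgf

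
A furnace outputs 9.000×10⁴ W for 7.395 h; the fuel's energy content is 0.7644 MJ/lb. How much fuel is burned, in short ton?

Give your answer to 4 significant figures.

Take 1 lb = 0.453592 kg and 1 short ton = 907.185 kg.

1.567 short ton

7.395 h → 26622 s
E = P × t = 90000 × 26622 = 2.39598×10⁹ J
0.7644 MJ/lb → 1.68521×10⁶ J/kg
m = E / e_s = 2.39598×10⁹ / 1.68521×10⁶ = 1421.77 kg
In short ton: 1421.77 / 907.185 = 1.56723 short ton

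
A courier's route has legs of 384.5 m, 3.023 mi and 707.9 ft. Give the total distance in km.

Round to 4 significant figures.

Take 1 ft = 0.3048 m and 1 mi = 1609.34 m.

384.5 m (already m)
3.023 mi × 1609.34 = 4865.03 m
707.9 ft × 0.3048 = 215.768 m
Total: 384.5 + 4865.03 + 215.768 = 5465.3 m
In km: 5465.3 / 1000 = 5.4653 km

5.465 km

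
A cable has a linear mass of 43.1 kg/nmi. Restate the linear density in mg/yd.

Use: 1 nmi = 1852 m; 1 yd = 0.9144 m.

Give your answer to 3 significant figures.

2.13×10⁴ mg/yd

43.1 kg/nmi ÷ 1852 m/nmi = 0.0232721 kg/m
0.0232721 kg/m ÷ 10⁻⁶ kg/mg × 0.9144 m/yd = 21280 mg/yd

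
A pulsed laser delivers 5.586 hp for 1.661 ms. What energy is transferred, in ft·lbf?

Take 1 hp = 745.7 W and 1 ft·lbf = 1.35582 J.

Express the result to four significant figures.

5.103 ft·lbf

5.586 hp × 745.7 → 4165.48 W
1.661 ms × 0.001 → 0.001661 s
E = P × t = 4165.48 W × 0.001661 s = 6.91886 J
6.91886 J ÷ (1.35582 J/ft·lbf) = 5.10308 ft·lbf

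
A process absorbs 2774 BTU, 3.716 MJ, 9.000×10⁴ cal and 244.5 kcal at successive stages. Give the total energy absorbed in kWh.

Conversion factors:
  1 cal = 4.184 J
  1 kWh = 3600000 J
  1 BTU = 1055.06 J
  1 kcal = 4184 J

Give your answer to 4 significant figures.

2774 BTU × 1055.06 = 2.92674×10⁶ J
3.716 MJ × 1000000 = 3.716×10⁶ J
9.000×10⁴ cal × 4.184 = 376560 J
244.5 kcal × 4184 = 1.02299×10⁶ J
Total: 2.92674×10⁶ + 3.716×10⁶ + 376560 + 1.02299×10⁶ = 8.04229×10⁶ J
In kWh: 8.04229×10⁶ / 3600000 = 2.23397 kWh

2.234 kWh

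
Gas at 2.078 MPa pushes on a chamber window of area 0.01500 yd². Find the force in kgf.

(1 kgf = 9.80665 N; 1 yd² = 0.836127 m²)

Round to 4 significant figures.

2.078 MPa × 1000000 → 2.078×10⁶ Pa
0.01500 yd² × 0.836127 → 0.0125419 m²
F = P × A = 2.078×10⁶ Pa × 0.0125419 m² = 26062.1 N
26062.1 N ÷ (9.80665 N/kgf) = 2657.59 kgf

2658 kgf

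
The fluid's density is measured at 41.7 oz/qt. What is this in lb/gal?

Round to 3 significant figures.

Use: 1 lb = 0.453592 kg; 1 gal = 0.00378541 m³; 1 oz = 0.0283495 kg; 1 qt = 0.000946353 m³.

41.7 oz/qt × 0.0283495 kg/oz ÷ 0.000946353 m³/qt = 1249.19 kg/m³
1249.19 kg/m³ ÷ 0.453592 kg/lb × 0.00378541 m³/gal = 10.425 lb/gal

10.4 lb/gal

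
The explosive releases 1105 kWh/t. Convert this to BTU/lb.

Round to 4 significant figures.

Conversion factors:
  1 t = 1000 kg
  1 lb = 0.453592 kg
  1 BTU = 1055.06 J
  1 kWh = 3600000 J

1710 BTU/lb

1105 kWh/t × 3600000 J/kWh ÷ 1000 kg/t = 3.978×10⁶ J/kg
3.978×10⁶ J/kg ÷ 1055.06 J/BTU × 0.453592 kg/lb = 1710.22 BTU/lb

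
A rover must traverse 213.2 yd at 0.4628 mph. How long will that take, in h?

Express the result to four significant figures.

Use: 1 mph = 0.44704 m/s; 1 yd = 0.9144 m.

213.2 yd × 0.9144 = 194.95 m
0.4628 mph × 0.44704 = 0.20689 m/s
t = d / v = 194.95 m / 0.20689 m/s = 942.288 s
942.288 s ÷ (3600 s/h) = 0.261747 h

0.2617 h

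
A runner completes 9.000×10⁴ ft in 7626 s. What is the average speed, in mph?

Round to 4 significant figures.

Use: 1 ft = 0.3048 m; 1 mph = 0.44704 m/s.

9.000×10⁴ ft × 0.3048 = 27432 m
v = d / t = 27432 m / 7626 s = 3.59717 m/s
3.59717 m/s ÷ (0.44704 m/s/mph) = 8.04664 mph

8.047 mph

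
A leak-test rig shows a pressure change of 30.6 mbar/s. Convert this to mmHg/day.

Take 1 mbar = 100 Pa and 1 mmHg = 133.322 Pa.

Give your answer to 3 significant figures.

1.98×10⁶ mmHg/day

30.6 mbar/s × 100 Pa/mbar = 3060 Pa/s
3060 Pa/s ÷ 133.322 Pa/mmHg × 86400 s/day = 1.98305×10⁶ mmHg/day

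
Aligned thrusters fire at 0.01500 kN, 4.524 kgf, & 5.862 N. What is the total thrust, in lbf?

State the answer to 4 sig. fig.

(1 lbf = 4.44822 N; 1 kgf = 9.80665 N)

14.66 lbf

0.01500 kN × 1000 = 15 N
4.524 kgf × 9.80665 = 44.3653 N
5.862 N (already N)
Combined: 15 + 44.3653 + 5.862 = 65.2273 N
In lbf: 65.2273 / 4.44822 = 14.6637 lbf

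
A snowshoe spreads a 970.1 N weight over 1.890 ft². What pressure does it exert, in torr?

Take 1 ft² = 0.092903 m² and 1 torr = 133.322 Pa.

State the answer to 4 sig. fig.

1.890 ft² × 0.092903 → 0.175587 m²
P = F / A = 970.1 N / 0.175587 m² = 5524.9 Pa
5524.9 Pa ÷ (133.322 Pa/torr) = 41.4403 torr

41.44 torr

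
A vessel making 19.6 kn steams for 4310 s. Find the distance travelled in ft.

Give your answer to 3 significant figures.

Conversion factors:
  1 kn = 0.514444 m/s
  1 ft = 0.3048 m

19.6 kn × 0.514444 = 10.0831 m/s
d = v × t = 10.0831 m/s × 4310 s = 43458.2 m
43458.2 m ÷ (0.3048 m/ft) = 142579 ft

1.43×10⁵ ft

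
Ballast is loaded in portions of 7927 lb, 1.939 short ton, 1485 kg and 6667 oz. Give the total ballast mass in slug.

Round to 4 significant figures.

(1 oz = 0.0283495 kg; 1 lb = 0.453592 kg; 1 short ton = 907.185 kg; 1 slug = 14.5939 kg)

7927 lb × 0.453592 = 3595.62 kg
1.939 short ton × 907.185 = 1759.03 kg
1485 kg (already kg)
6667 oz × 0.0283495 = 189.006 kg
Sum: 3595.62 + 1759.03 + 1485 + 189.006 = 7028.66 kg
In slug: 7028.66 / 14.5939 = 481.616 slug

481.6 slug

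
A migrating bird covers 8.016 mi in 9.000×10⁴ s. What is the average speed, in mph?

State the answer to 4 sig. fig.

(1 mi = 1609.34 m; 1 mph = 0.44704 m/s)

8.016 mi × 1609.34 = 12900.5 m
v = d / t = 12900.5 m / 90000 s = 0.143339 m/s
0.143339 m/s ÷ (0.44704 m/s/mph) = 0.32064 mph

0.3206 mph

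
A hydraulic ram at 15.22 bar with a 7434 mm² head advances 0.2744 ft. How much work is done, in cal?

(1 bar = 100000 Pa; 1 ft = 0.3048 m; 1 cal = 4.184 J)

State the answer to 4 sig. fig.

226.2 cal

15.22 bar → 1.522×10⁶ Pa
7434 mm² → 0.007434 m²
F = P × A = 1.522×10⁶ × 0.007434 = 11314.5 N
0.2744 ft → 0.0836371 m
W = F × d = 11314.5 × 0.0836371 = 946.312 J
In cal: 946.312 / 4.184 = 226.174 cal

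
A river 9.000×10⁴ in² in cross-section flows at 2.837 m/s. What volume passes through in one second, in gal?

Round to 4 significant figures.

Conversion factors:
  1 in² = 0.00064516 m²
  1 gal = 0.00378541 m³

9.000×10⁴ in² × 0.00064516 = 58.0644 m²
V = v × A × t = 2.837 m/s × 58.0644 m² × 1 s = 164.729 m³
164.729 m³ ÷ (0.00378541 m³/gal) = 43516.8 gal

4.352×10⁴ gal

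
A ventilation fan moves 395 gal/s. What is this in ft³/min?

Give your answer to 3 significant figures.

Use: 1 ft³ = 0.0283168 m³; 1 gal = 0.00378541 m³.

395 gal/s × 0.00378541 m³/gal = 1.49524 m³/s
1.49524 m³/s ÷ 0.0283168 m³/ft³ × 60 s/min = 3168.24 ft³/min

3170 ft³/min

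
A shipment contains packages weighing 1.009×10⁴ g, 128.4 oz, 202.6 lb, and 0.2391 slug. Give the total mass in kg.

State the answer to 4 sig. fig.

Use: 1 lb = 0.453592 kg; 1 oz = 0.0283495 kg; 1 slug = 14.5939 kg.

109.1 kg

1.009×10⁴ g × 0.001 = 10.09 kg
128.4 oz × 0.0283495 = 3.64008 kg
202.6 lb × 0.453592 = 91.8977 kg
0.2391 slug × 14.5939 = 3.4894 kg
Sum: 10.09 + 3.64008 + 91.8977 + 3.4894 = 109.117 kg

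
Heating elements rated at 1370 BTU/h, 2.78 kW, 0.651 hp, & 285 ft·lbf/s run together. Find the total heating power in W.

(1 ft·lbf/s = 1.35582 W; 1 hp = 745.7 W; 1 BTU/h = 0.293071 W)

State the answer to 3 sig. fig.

1370 BTU/h × 0.293071 = 401.507 W
2.78 kW × 1000 = 2780 W
0.651 hp × 745.7 = 485.451 W
285 ft·lbf/s × 1.35582 = 386.409 W
Combined: 401.507 + 2780 + 485.451 + 386.409 = 4053.37 W

4050 W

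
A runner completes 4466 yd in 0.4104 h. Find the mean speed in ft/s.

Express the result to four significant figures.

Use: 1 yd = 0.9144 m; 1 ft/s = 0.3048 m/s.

9.068 ft/s

4466 yd × 0.9144 → 4083.71 m
0.4104 h × 3600 → 1477.44 s
v = d / t = 4083.71 m / 1477.44 s = 2.76404 m/s
2.76404 m/s ÷ (0.3048 m/s/ft/s) = 9.06837 ft/s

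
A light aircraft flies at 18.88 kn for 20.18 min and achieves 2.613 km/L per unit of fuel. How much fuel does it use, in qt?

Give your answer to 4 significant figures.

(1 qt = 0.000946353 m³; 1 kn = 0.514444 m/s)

18.88 kn → 9.7127 m/s
20.18 min → 1210.8 s
d = v × t = 9.7127 × 1210.8 = 11760.1 m
2.613 km/L → 2.613×10⁶ m/m³
V = d / (distance per unit fuel) = 11760.1 / 2.613×10⁶ = 0.00450061 m³
In qt: 0.00450061 / 0.000946353 = 4.75574 qt

4.756 qt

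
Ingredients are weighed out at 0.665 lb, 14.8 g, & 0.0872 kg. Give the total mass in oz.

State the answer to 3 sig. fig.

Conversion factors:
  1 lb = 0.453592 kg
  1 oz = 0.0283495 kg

14.2 oz

0.665 lb × 0.453592 = 0.301639 kg
14.8 g × 0.001 = 0.0148 kg
0.0872 kg (already kg)
Total: 0.301639 + 0.0148 + 0.0872 = 0.403639 kg
In oz: 0.403639 / 0.0283495 = 14.238 oz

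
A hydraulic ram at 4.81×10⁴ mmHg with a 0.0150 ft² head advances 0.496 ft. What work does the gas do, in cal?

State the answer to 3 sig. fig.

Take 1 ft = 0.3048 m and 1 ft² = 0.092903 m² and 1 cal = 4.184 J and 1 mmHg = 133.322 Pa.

4.81×10⁴ mmHg → 6.41279×10⁶ Pa
0.0150 ft² → 0.00139354 m²
F = P × A = 6.41279×10⁶ × 0.00139354 = 8936.48 N
0.496 ft → 0.151181 m
W = F × d = 8936.48 × 0.151181 = 1351.03 J
In cal: 1351.03 / 4.184 = 322.904 cal

323 cal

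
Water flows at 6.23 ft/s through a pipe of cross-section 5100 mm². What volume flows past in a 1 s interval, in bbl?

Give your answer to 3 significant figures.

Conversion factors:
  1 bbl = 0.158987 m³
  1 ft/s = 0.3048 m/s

6.23 ft/s × 0.3048 = 1.8989 m/s
5100 mm² × 10⁻⁶ = 0.0051 m²
V = v × A × t = 1.8989 m/s × 0.0051 m² × 1 s = 0.00968439 m³
0.00968439 m³ ÷ (0.158987 m³/bbl) = 0.0609131 bbl

0.0609 bbl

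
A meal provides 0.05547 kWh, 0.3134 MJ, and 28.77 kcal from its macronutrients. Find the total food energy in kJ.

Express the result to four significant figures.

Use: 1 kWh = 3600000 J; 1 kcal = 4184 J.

633.5 kJ

0.05547 kWh × 3600000 = 199692 J
0.3134 MJ × 1000000 = 313400 J
28.77 kcal × 4184 = 120374 J
Sum: 199692 + 313400 + 120374 = 633466 J
In kJ: 633466 / 1000 = 633.466 kJ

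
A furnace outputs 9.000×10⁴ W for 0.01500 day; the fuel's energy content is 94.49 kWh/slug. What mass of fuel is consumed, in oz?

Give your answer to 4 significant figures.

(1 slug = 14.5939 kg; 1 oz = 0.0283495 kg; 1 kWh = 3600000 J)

0.01500 day → 1296 s
E = P × t = 90000 × 1296 = 1.1664×10⁸ J
94.49 kWh/slug → 2.33086×10⁷ J/kg
m = E / e_s = 1.1664×10⁸ / 2.33086×10⁷ = 5.00416 kg
In oz: 5.00416 / 0.0283495 = 176.517 oz

176.5 oz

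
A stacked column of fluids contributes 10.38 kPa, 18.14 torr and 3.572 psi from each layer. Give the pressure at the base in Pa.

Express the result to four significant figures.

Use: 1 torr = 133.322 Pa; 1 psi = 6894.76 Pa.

3.743×10⁴ Pa

10.38 kPa × 1000 → 10380 Pa
18.14 torr × 133.322 → 2418.46 Pa
3.572 psi × 6894.76 → 24628.1 Pa
Total: 10380 + 2418.46 + 24628.1 = 37426.6 Pa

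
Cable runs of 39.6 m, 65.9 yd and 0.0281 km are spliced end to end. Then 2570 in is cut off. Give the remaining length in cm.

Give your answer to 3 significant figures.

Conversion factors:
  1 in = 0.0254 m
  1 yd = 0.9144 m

39.6 m (already m)
65.9 yd × 0.9144 → 60.259 m
0.0281 km × 1000 → 28.1 m
2570 in × 0.0254 → 65.278 m
Sum: 39.6 + 60.259 + 28.1 − 65.278 = 62.681 m
In cm: 62.681 / 0.01 = 6268.1 cm

6270 cm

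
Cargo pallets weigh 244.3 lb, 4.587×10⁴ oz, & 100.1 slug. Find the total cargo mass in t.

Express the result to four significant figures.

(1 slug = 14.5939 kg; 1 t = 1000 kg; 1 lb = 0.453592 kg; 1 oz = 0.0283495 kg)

244.3 lb × 0.453592 = 110.813 kg
4.587×10⁴ oz × 0.0283495 = 1300.39 kg
100.1 slug × 14.5939 = 1460.85 kg
Total: 110.813 + 1300.39 + 1460.85 = 2872.05 kg
In t: 2872.05 / 1000 = 2.87205 t

2.872 t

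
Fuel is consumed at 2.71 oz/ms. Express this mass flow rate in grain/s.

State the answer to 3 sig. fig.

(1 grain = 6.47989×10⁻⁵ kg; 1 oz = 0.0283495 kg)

1.19×10⁶ grain/s

2.71 oz/ms × 0.0283495 kg/oz ÷ 0.001 s/ms = 76.8271 kg/s
76.8271 kg/s ÷ 6.47989×10⁻⁵ kg/grain = 1.18562×10⁶ grain/s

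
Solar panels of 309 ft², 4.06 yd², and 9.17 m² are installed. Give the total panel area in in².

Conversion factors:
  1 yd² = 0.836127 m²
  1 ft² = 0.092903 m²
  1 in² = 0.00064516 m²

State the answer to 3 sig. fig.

309 ft² × 0.092903 = 28.707 m²
4.06 yd² × 0.836127 = 3.39468 m²
9.17 m² (already m²)
Total: 28.707 + 3.39468 + 9.17 = 41.2717 m²
In in²: 41.2717 / 0.00064516 = 63971.3 in²

6.40×10⁴ in²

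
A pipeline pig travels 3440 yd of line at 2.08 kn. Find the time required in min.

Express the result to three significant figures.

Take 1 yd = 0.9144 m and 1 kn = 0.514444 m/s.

3440 yd × 0.9144 → 3145.54 m
2.08 kn × 0.514444 → 1.07004 m/s
t = d / v = 3145.54 m / 1.07004 m/s = 2939.65 s
2939.65 s ÷ (60 s/min) = 48.9942 min

49.0 min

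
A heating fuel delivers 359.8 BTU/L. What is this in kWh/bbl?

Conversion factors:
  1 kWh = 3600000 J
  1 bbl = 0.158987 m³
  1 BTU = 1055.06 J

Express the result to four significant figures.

16.76 kWh/bbl

359.8 BTU/L × 1055.06 J/BTU ÷ 0.001 m³/L = 3.79611×10⁸ J/m³
3.79611×10⁸ J/m³ ÷ 3600000 J/kWh × 0.158987 m³/bbl = 16.7648 kWh/bbl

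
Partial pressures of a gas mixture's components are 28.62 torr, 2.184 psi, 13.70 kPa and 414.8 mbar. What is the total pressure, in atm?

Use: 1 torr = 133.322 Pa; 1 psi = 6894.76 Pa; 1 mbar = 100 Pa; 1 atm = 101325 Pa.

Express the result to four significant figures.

28.62 torr × 133.322 → 3815.68 Pa
2.184 psi × 6894.76 → 15058.2 Pa
13.70 kPa × 1000 → 13700 Pa
414.8 mbar × 100 → 41480 Pa
Total: 3815.68 + 15058.2 + 13700 + 41480 = 74053.9 Pa
In atm: 74053.9 / 101325 = 0.730855 atm

0.7309 atm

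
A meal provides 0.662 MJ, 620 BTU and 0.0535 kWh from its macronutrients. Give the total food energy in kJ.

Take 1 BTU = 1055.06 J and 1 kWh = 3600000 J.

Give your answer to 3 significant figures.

1510 kJ

0.662 MJ × 1000000 → 662000 J
620 BTU × 1055.06 → 654137 J
0.0535 kWh × 3600000 → 192600 J
Total: 662000 + 654137 + 192600 = 1.50874×10⁶ J
In kJ: 1.50874×10⁶ / 1000 = 1508.74 kJ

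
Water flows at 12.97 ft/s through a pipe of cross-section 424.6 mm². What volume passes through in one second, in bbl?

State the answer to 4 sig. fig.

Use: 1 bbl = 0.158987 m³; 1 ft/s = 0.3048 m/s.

0.01056 bbl

12.97 ft/s × 0.3048 = 3.95326 m/s
424.6 mm² × 10⁻⁶ = 4.246×10⁻⁴ m²
V = v × A × t = 3.95326 m/s × 4.246×10⁻⁴ m² × 1 s = 0.00167855 m³
0.00167855 m³ ÷ (0.158987 m³/bbl) = 0.0105578 bbl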